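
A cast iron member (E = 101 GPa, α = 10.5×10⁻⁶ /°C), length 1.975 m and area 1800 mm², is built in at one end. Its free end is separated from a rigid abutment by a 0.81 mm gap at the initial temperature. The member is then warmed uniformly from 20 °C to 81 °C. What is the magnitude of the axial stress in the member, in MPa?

If the wall were absent the member would grow by αΔT L = 10.5×10⁻⁶ × 61 × 1975 = 1.265 mm.
After closing the 0.81 mm clearance, 1.265 − 0.81 = 0.455 mm of expansion remains to be suppressed by the wall.
So σ = E(δ_free − g)/L = 101×10³ × 0.455/1975 = 23.27 MPa.

σ ≈ 23.3 MPa (compressive)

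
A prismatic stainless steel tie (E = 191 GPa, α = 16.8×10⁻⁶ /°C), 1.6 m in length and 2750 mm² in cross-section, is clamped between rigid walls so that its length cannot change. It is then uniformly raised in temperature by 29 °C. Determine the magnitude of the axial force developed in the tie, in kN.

P ≈ 256 kN (compressive)

Full restraint means ε = 0, so the stress is σ = EαΔT = 191×10³ × 16.8×10⁻⁶ × 29 = 93.06 MPa.
Then P = σA = 93.06 × 2750 mm² = 255.9 kN, compressive.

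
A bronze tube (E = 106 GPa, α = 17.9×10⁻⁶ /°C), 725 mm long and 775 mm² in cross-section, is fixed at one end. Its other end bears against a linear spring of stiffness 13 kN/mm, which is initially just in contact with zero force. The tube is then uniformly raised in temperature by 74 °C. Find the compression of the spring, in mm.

δ ≈ 0.861 mm

Free thermal expansion: δ_free = αΔT L = 17.9×10⁻⁶ × 74 × 725 = 0.9603 mm.
Let P be the compressive force at the spring. The tube shortens elastically by PL/(AE) and the spring compresses by P/k; together these equal δ_free.
So P = δ_free / [L/(AE) + 1/k] = 0.9603 / [ 725/(775×106×10³) + 1/(13×10³) ].
P = 0.9603 / 8.575×10⁻⁵ = 11200 N.
Spring compression = P/k = 11200/(13×10³) = 0.8615 mm.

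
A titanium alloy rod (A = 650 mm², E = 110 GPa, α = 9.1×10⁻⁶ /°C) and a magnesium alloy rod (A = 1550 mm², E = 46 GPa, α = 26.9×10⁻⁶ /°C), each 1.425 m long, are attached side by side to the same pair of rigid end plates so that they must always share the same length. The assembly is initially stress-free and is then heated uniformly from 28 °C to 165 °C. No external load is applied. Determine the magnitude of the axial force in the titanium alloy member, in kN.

P ≈ 87.1 kN (tensile in the titanium alloy)

The magnesium alloy has the larger α, so on heating it would change length more than the titanium alloy if both were free. The rigid plates force a common final length, so the magnesium alloy is put into compression and the titanium alloy into tension, with equal and opposite forces P (no external load).
Equating the net (thermal + elastic) strains gives |α₁ − α₂|·ΔT = P·[1/(A₁E₁) + 1/(A₂E₂)].
|α₁ − α₂|·ΔT = 17.8×10⁻⁶ × 137 = 0.002439.
1/(A₁E₁) + 1/(A₂E₂) = 1/(650×110×10³) + 1/(1550×46×10³) = 2.801×10⁻⁸ N⁻¹.
So P = 0.002439 / 2.801×10⁻⁸ = 87.06 kN.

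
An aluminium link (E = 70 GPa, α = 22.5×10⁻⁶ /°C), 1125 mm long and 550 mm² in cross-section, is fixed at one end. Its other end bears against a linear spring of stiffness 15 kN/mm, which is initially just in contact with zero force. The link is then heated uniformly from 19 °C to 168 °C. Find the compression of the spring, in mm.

δ ≈ 2.62 mm

If the spring were absent the link would lengthen by αΔT L = 22.5×10⁻⁶ × 149 × 1125 = 3.772 mm.
With a force P in the spring, the elastic change of the link is PL/(AE) and that of the spring is P/k; compatibility requires their sum to equal δ_free.
P [ L/(AE) + 1/k ] = δ_free → P [ 1125/(550×70×10³) + 1/(15×10³) ] = 3.772.
P = 3.772 / 9.589×10⁻⁵ = 39330 N.
Spring compression = P/k = 39330/(15×10³) = 2.622 mm.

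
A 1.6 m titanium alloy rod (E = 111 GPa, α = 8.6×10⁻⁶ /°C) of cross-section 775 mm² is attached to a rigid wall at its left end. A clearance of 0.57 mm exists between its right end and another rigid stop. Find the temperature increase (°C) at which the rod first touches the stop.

Contact occurs when the free expansion equals the gap: αΔT L = 0.57 mm.
So ΔT = g/(αL) = 0.57/(8.6×10⁻⁶ × 1600) = 41.42 °C.

ΔT ≈ 41.4 °C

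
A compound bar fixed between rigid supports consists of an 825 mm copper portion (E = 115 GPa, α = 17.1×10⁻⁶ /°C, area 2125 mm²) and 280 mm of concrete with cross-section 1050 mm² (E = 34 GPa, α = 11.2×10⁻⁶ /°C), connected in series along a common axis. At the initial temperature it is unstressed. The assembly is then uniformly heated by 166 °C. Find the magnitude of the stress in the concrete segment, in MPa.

σ ≈ 243 MPa (compressive)

Free thermal expansion of the whole bar: Σ αᵢΔT Lᵢ = 17.1×10⁻⁶×166×825 + 11.2×10⁻⁶×166×280 = 2.862 mm.
The rigid supports impose zero overall length change; the single axial force P common to all segments must satisfy P Σ Lᵢ/(AᵢEᵢ) = δ_free.
The series flexibility is Σ Lᵢ/(AᵢEᵢ) = 825/(2125×115×10³) + 280/(1050×34×10³) = 1.122×10⁻⁵ mm/N.
Hence P = δ_free / Σ(L/AE) = 2.862/1.122×10⁻⁵ = 255.1 kN (compressive).
σ_{concrete} = P / A = 255100 / 1050 = 243 MPa.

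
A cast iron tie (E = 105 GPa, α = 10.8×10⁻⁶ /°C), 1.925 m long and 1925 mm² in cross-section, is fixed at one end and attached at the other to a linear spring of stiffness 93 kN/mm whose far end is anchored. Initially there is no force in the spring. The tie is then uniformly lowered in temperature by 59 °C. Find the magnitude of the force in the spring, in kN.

P ≈ 60.5 kN

Free thermal contraction: δ_free = αΔT L = 10.8×10⁻⁶ × 59 × 1925 = 1.227 mm.
Let P be the tensile force in the spring. The tie extends elastically by PL/(AE) and the spring stretches by P/k; together these equal δ_free.
P [ L/(AE) + 1/k ] = δ_free → P [ 1925/(1925×105×10³) + 1/(93×10³) ] = 1.227.
P = 1.227 / 2.028×10⁻⁵ = 60490 N.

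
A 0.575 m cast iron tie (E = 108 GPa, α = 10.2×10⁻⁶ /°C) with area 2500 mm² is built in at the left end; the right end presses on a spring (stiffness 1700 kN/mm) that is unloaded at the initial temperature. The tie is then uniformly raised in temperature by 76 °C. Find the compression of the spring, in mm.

δ ≈ 0.0965 mm

The unrestrained thermal change is αΔT L = 10.2×10⁻⁶ × 76 × 575 = 0.4457 mm.
Let P be the compressive force at the spring. The tie shortens elastically by PL/(AE) and the spring compresses by P/k; together these equal δ_free.
So P = δ_free / [L/(AE) + 1/k] = 0.4457 / [ 575/(2500×108×10³) + 1/(1700×10³) ].
P = 0.4457 / 2.718×10⁻⁶ = 164000 N.
Spring compression = P/k = 164000/(1700×10³) = 0.09647 mm.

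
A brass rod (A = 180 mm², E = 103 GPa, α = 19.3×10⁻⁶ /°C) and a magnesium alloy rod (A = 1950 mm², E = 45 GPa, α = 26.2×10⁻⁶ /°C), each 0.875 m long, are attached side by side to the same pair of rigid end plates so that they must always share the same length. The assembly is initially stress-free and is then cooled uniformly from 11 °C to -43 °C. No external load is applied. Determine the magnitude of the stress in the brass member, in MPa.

The magnesium alloy has the larger α, so on cooling it would change length more than the brass if both were free. The rigid plates force a common final length, so the magnesium alloy is put into tension and the brass into compression, with equal and opposite forces P (no external load).
Equating the net (thermal + elastic) strains gives |α₁ − α₂|·ΔT = P·[1/(A₁E₁) + 1/(A₂E₂)].
|α₁ − α₂|·ΔT = 6.9×10⁻⁶ × 54 = 0.0003726.
1/(A₁E₁) + 1/(A₂E₂) = 1/(180×103×10³) + 1/(1950×45×10³) = 6.533×10⁻⁸ N⁻¹.
P = 0.0003726 / 6.533×10⁻⁸ = 5703 N = 5.703 kN.
σ_{brass} = P/A₁ = 5703/180 = 31.68 MPa, compressive.

σ ≈ 31.7 MPa (compressive)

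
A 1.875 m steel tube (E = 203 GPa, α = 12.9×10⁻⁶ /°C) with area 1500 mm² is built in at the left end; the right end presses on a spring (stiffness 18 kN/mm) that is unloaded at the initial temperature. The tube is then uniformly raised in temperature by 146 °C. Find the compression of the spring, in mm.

The unrestrained thermal change is αΔT L = 12.9×10⁻⁶ × 146 × 1875 = 3.531 mm.
Let P be the compressive force at the spring. The tube shortens elastically by PL/(AE) and the spring compresses by P/k; together these equal δ_free.
So P = δ_free / [L/(AE) + 1/k] = 3.531 / [ 1875/(1500×203×10³) + 1/(18×10³) ].
P = 3.531 / 6.171×10⁻⁵ = 57220 N.
Spring compression = P/k = 57220/(18×10³) = 3.179 mm.

δ ≈ 3.18 mm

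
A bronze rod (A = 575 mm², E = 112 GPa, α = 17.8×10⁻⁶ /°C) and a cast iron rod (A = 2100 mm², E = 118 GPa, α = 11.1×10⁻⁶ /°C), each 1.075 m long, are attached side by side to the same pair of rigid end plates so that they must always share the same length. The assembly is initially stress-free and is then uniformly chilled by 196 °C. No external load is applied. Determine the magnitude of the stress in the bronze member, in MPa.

σ ≈ 117 MPa (tensile)

Equilibrium of a rigid end plate with no external load gives equal and opposite internal forces ±P in the two members. Since α_{bronze} > α_{cast iron}, cooling drives the bronze into tension and the cast iron into compression.
Compatibility of the two members (thermal + elastic change equal): (α₁ − α₂)ΔT = P·[1/(A₁E₁) + 1/(A₂E₂)].
|α₁ − α₂|·ΔT = 6.7×10⁻⁶ × 196 = 0.001313.
1/(A₁E₁) + 1/(A₂E₂) = 1/(575×112×10³) + 1/(2100×118×10³) = 1.956×10⁻⁸ N⁻¹.
P = 0.001313 / 1.956×10⁻⁸ = 67130 N = 67.13 kN.
σ_{bronze} = P/A₁ = 67130/575 = 116.7 MPa, tensile.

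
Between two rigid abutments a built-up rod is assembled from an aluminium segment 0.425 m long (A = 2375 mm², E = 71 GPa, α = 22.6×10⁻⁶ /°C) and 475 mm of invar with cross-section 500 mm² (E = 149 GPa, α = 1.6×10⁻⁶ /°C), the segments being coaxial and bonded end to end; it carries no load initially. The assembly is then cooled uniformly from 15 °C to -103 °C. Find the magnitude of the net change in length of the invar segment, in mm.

|ΔL| ≈ 0.787 mm

Free thermal contraction of the whole bar: Σ αᵢΔT Lᵢ = 22.6×10⁻⁶×118×425 + 1.6×10⁻⁶×118×475 = 1.223 mm.
The walls prevent any net length change, so an axial force P (same in every segment) develops. Compatibility: P · Σ Lᵢ/(AᵢEᵢ) = δ_free.
The series flexibility is Σ Lᵢ/(AᵢEᵢ) = 425/(2375×71×10³) + 475/(500×149×10³) = 8.896×10⁻⁶ mm/N.
P = 1.223 / 8.896×10⁻⁶ = 137500 N = 137.5 kN, tensile.
For the invar segment, free thermal change = 1.6×10⁻⁶×118×475 = 0.08968 mm and elastic change from P = 137500×475/(500×149×10³) = 0.8766 mm; these oppose, so the net change is 0.787 mm (segment lengthens).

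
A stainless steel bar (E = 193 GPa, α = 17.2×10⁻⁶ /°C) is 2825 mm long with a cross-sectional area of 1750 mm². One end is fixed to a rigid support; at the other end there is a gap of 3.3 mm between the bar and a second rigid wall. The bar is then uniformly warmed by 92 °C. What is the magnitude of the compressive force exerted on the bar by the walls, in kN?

Unrestrained expansion: δ_free = αΔT L = 17.2×10⁻⁶ × 92 × 2825 = 4.47 mm.
After closing the 3.3 mm clearance, 4.47 − 3.3 = 1.17 mm of expansion remains to be suppressed by the wall.
Compatibility: PL/(AE) = 1.17 mm, so σ = P/A = E × (1.17/2825) = 79.95 MPa.
Force on the wall = σA = 79.95 × 1750 mm² = 139.9 kN.

P ≈ 140 kN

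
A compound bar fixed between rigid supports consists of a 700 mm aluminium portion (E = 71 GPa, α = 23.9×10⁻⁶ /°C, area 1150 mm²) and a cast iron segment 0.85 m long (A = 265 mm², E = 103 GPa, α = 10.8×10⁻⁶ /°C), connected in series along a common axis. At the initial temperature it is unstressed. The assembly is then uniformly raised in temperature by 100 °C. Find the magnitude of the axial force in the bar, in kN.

With the walls removed the bar would change length by δ_free = Σ αᵢΔT Lᵢ = 23.9×10⁻⁶×100×700 + 10.8×10⁻⁶×100×850 = 2.591 mm.
Since the ends are fixed, an axial force P builds up, equal in every segment, with P · Σ Lᵢ/(AᵢEᵢ) = δ_free.
Σ Lᵢ/(AᵢEᵢ) = 700/(1150×71×10³) + 850/(265×103×10³) = 3.971×10⁻⁵ mm/N.
So P = 2.591 / 3.971×10⁻⁵ = 65.24 kN, compressive.

P ≈ 65.2 kN (compressive)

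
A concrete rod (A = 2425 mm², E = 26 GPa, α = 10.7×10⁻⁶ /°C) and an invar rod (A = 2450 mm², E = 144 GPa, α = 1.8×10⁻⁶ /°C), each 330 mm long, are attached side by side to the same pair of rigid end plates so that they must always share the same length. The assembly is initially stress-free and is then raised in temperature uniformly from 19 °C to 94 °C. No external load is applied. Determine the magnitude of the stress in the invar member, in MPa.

The concrete has the larger α, so on heating it would change length more than the invar if both were free. The rigid plates force a common final length, so the concrete is put into compression and the invar into tension, with equal and opposite forces P (no external load).
Compatibility of the two members (thermal + elastic change equal): (α₁ − α₂)ΔT = P·[1/(A₁E₁) + 1/(A₂E₂)].
|α₁ − α₂|·ΔT = 8.9×10⁻⁶ × 75 = 0.0006675.
1/(A₁E₁) + 1/(A₂E₂) = 1/(2425×26×10³) + 1/(2450×144×10³) = 1.869×10⁻⁸ N⁻¹.
So P = 0.0006675 / 1.869×10⁻⁸ = 35.7 kN.
σ_{invar} = P/A₂ = 35700/2450 = 14.57 MPa, tensile.

σ ≈ 14.6 MPa (tensile)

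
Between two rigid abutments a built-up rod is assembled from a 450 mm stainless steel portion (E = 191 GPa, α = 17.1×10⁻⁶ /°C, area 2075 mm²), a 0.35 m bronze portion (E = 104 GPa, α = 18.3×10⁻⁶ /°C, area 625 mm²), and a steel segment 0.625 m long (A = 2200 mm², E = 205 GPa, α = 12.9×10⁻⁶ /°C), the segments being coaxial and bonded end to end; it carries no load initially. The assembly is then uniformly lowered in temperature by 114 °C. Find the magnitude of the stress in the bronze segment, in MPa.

Free thermal contraction of the whole bar: Σ αᵢΔT Lᵢ = 17.1×10⁻⁶×114×450 + 18.3×10⁻⁶×114×350 + 12.9×10⁻⁶×114×625 = 2.527 mm.
The rigid supports impose zero overall length change; the single axial force P common to all segments must satisfy P Σ Lᵢ/(AᵢEᵢ) = δ_free.
Σ Lᵢ/(AᵢEᵢ) = 450/(2075×191×10³) + 350/(625×104×10³) + 625/(2200×205×10³) = 7.906×10⁻⁶ mm/N.
Hence P = δ_free / Σ(L/AE) = 2.527/7.906×10⁻⁶ = 319.6 kN (tensile).
σ_{bronze} = P / A = 319600 / 625 = 511.3 MPa.

σ ≈ 511 MPa (tensile)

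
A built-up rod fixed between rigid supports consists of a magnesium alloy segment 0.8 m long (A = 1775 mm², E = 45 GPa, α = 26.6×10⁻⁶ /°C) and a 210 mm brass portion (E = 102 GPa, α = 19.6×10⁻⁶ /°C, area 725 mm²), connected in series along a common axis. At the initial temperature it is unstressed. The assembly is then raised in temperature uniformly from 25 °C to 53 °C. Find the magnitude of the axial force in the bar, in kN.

P ≈ 55.3 kN (compressive)

Free thermal expansion of the whole bar: Σ αᵢΔT Lᵢ = 26.6×10⁻⁶×28×800 + 19.6×10⁻⁶×28×210 = 0.7111 mm.
The rigid supports impose zero overall length change; the single axial force P common to all segments must satisfy P Σ Lᵢ/(AᵢEᵢ) = δ_free.
The series flexibility is Σ Lᵢ/(AᵢEᵢ) = 800/(1775×45×10³) + 210/(725×102×10³) = 1.286×10⁻⁵ mm/N.
Hence P = δ_free / Σ(L/AE) = 0.7111/1.286×10⁻⁵ = 55.31 kN (compressive).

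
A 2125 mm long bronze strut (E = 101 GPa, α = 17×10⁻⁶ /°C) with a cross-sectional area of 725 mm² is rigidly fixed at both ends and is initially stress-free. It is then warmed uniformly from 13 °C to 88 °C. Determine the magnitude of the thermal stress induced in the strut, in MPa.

Because both ends are immovable the net strain is zero, and the suppressed thermal strain is αΔT = 17×10⁻⁶ × 75 = 1275×10⁻⁶.
The stress required to suppress this strain is σ = Eε = 101×10³ × 1275×10⁻⁶ = 128.8 MPa, compressive since the strut is trying to expand.

σ ≈ 129 MPa (compressive)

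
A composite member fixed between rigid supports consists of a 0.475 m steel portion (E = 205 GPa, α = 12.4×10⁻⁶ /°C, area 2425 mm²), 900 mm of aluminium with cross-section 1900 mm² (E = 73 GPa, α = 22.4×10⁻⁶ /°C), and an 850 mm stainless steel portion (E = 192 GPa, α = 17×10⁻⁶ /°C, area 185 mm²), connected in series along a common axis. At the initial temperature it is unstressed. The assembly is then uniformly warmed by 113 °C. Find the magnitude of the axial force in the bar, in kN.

If the supports were absent, the total length change would be Σ αᵢΔT Lᵢ = 12.4×10⁻⁶×113×475 + 22.4×10⁻⁶×113×900 + 17×10⁻⁶×113×850 = 4.577 mm.
Since the ends are fixed, an axial force P builds up, equal in every segment, with P · Σ Lᵢ/(AᵢEᵢ) = δ_free.
The series flexibility is Σ Lᵢ/(AᵢEᵢ) = 475/(2425×205×10³) + 900/(1900×73×10³) + 850/(185×192×10³) = 3.137×10⁻⁵ mm/N.
So P = 4.577 / 3.137×10⁻⁵ = 145.9 kN, compressive.

P ≈ 146 kN (compressive)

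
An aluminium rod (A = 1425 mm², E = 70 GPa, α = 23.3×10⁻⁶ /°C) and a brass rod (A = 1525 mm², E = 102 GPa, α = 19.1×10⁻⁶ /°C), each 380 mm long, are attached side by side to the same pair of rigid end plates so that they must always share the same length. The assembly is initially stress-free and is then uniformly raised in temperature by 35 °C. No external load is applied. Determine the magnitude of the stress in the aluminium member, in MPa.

The aluminium has the larger α, so on heating it would change length more than the brass if both were free. The rigid plates force a common final length, so the aluminium is put into compression and the brass into tension, with equal and opposite forces P (no external load).
Setting the final lengths equal and cancelling L: (α₁ − α₂)ΔT = P/(A₁E₁) + P/(A₂E₂).
|α₁ − α₂|·ΔT = 4.2×10⁻⁶ × 35 = 0.000147.
1/(A₁E₁) + 1/(A₂E₂) = 1/(1425×70×10³) + 1/(1525×102×10³) = 1.645×10⁻⁸ N⁻¹.
P = 0.000147 / 1.645×10⁻⁸ = 8934 N = 8.934 kN.
σ_{aluminium} = P/A₁ = 8934/1425 = 6.27 MPa, compressive.

σ ≈ 6.27 MPa (compressive)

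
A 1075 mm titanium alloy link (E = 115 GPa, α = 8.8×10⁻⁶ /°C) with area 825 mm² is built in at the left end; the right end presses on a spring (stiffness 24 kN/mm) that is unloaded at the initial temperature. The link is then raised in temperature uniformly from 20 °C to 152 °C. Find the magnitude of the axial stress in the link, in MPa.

The unrestrained thermal change is αΔT L = 8.8×10⁻⁶ × 132 × 1075 = 1.249 mm.
With a force P in the spring, the elastic change of the link is PL/(AE) and that of the spring is P/k; compatibility requires their sum to equal δ_free.
P [ L/(AE) + 1/k ] = δ_free → P [ 1075/(825×115×10³) + 1/(24×10³) ] = 1.249.
P = 1.249 / 5.3×10⁻⁵ = 23560 N.
σ = P/A = 23560/825 = 28.56 MPa.

σ ≈ 28.6 MPa (compressive)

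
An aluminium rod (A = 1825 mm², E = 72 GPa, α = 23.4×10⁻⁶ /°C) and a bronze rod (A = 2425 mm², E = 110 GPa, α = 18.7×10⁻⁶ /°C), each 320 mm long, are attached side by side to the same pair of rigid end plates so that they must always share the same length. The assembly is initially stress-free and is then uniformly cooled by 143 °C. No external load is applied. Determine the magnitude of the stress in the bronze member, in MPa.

The aluminium has the larger α, so on cooling it would change length more than the bronze if both were free. The rigid plates force a common final length, so the aluminium is put into tension and the bronze into compression, with equal and opposite forces P (no external load).
Equating the net (thermal + elastic) strains gives |α₁ − α₂|·ΔT = P·[1/(A₁E₁) + 1/(A₂E₂)].
|α₁ − α₂|·ΔT = 4.7×10⁻⁶ × 143 = 0.0006721.
1/(A₁E₁) + 1/(A₂E₂) = 1/(1825×72×10³) + 1/(2425×110×10³) = 1.136×10⁻⁸ N⁻¹.
So P = 0.0006721 / 1.136×10⁻⁸ = 59.17 kN.
σ_{bronze} = P/A₂ = 59170/2425 = 24.4 MPa, compressive.

σ ≈ 24.4 MPa (compressive)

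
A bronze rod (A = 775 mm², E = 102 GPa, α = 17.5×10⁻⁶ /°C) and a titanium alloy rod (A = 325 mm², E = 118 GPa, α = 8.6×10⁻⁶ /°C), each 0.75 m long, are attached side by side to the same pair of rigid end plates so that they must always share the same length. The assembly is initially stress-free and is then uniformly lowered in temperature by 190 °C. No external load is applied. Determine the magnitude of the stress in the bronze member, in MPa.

The bronze has the larger α, so on cooling it would change length more than the titanium alloy if both were free. The rigid plates force a common final length, so the bronze is put into tension and the titanium alloy into compression, with equal and opposite forces P (no external load).
Equating the net (thermal + elastic) strains gives |α₁ − α₂|·ΔT = P·[1/(A₁E₁) + 1/(A₂E₂)].
|α₁ − α₂|·ΔT = 8.9×10⁻⁶ × 190 = 0.001691.
1/(A₁E₁) + 1/(A₂E₂) = 1/(775×102×10³) + 1/(325×118×10³) = 3.873×10⁻⁸ N⁻¹.
So P = 0.001691 / 3.873×10⁻⁸ = 43.67 kN.
σ_{bronze} = P/A₁ = 43670/775 = 56.34 MPa, tensile.

σ ≈ 56.3 MPa (tensile)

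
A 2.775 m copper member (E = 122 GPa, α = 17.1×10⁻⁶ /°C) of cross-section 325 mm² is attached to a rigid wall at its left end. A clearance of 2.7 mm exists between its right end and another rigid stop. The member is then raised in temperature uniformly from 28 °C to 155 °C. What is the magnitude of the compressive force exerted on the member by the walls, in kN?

P ≈ 47.5 kN

If the wall were absent the member would grow by αΔT L = 17.1×10⁻⁶ × 127 × 2775 = 6.026 mm.
After closing the 2.7 mm clearance, 6.026 − 2.7 = 3.326 mm of expansion remains to be suppressed by the wall.
Compatibility: PL/(AE) = 3.326 mm, so σ = P/A = E × (3.326/2775) = 146.2 MPa.
P = σA = 146.2 × 325 = 47.53 kN.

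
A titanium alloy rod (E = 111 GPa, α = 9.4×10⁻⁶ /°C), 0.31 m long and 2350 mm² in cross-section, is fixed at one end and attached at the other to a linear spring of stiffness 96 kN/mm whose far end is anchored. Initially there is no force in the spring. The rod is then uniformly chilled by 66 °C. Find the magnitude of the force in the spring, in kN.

P ≈ 16.6 kN

The unrestrained thermal change is αΔT L = 9.4×10⁻⁶ × 66 × 310 = 0.1923 mm.
Let P be the tensile force in the spring. The rod extends elastically by PL/(AE) and the spring stretches by P/k; together these equal δ_free.
P [ L/(AE) + 1/k ] = δ_free → P [ 310/(2350×111×10³) + 1/(96×10³) ] = 0.1923.
P = 0.1923 / 1.161×10⁻⁵ = 16570 N.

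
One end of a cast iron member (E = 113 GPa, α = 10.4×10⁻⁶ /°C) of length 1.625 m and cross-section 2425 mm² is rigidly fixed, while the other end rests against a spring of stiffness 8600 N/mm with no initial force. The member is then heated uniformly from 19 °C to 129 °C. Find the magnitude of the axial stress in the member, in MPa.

If the spring were absent the member would lengthen by αΔT L = 10.4×10⁻⁶ × 110 × 1625 = 1.859 mm.
With a force P in the spring, the elastic change of the member is PL/(AE) and that of the spring is P/k; compatibility requires their sum to equal δ_free.
P [ L/(AE) + 1/k ] = δ_free → P [ 1625/(2425×113×10³) + 1/(8600) ] = 1.859.
P = 1.859 / 0.0001222 = 15210 N.
σ = P/A = 15210/2425 = 6.273 MPa.

σ ≈ 6.27 MPa (compressive)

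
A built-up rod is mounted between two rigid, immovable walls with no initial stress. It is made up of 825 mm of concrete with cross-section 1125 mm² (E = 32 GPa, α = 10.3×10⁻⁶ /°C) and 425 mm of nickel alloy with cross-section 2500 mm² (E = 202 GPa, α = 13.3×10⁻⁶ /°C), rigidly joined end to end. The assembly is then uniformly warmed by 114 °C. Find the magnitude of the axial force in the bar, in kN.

P ≈ 67.9 kN (compressive)

If the supports were absent, the total length change would be Σ αᵢΔT Lᵢ = 10.3×10⁻⁶×114×825 + 13.3×10⁻⁶×114×425 = 1.613 mm.
The walls prevent any net length change, so an axial force P (same in every segment) develops. Compatibility: P · Σ Lᵢ/(AᵢEᵢ) = δ_free.
Σ Lᵢ/(AᵢEᵢ) = 825/(1125×32×10³) + 425/(2500×202×10³) = 2.376×10⁻⁵ mm/N.
So P = 1.613 / 2.376×10⁻⁵ = 67.9 kN, compressive.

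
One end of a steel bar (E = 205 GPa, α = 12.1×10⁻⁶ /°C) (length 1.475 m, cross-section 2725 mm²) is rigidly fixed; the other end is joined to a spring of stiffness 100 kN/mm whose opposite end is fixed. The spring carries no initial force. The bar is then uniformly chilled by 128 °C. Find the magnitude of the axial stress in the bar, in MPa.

σ ≈ 66.3 MPa (tensile)

The unrestrained thermal change is αΔT L = 12.1×10⁻⁶ × 128 × 1475 = 2.284 mm.
Let P be the tensile force in the spring. The bar extends elastically by PL/(AE) and the spring stretches by P/k; together these equal δ_free.
So P = δ_free / [L/(AE) + 1/k] = 2.284 / [ 1475/(2725×205×10³) + 1/(100×10³) ].
P = 2.284 / 1.264×10⁻⁵ = 180700 N.
σ = P/A = 180700/2725 = 66.32 MPa.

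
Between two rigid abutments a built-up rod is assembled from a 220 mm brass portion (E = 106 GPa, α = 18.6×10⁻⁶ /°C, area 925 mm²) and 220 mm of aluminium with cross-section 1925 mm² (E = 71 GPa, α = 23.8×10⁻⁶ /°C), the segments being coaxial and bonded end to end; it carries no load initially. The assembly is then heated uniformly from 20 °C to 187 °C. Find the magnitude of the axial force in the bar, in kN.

P ≈ 404 kN (compressive)

If the supports were absent, the total length change would be Σ αᵢΔT Lᵢ = 18.6×10⁻⁶×167×220 + 23.8×10⁻⁶×167×220 = 1.558 mm.
The walls prevent any net length change, so an axial force P (same in every segment) develops. Compatibility: P · Σ Lᵢ/(AᵢEᵢ) = δ_free.
The series flexibility is Σ Lᵢ/(AᵢEᵢ) = 220/(925×106×10³) + 220/(1925×71×10³) = 3.853×10⁻⁶ mm/N.
P = 1.558 / 3.853×10⁻⁶ = 404300 N = 404.3 kN, compressive.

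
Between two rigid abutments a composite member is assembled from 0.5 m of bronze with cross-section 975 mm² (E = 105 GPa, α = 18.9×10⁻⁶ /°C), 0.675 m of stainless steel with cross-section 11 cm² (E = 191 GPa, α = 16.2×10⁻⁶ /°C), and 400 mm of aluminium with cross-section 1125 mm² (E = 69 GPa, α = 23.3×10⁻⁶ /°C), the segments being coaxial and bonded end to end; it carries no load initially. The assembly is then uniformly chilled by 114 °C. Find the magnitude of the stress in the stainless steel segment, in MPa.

If the supports were absent, the total length change would be Σ αᵢΔT Lᵢ = 18.9×10⁻⁶×114×500 + 16.2×10⁻⁶×114×675 + 23.3×10⁻⁶×114×400 = 3.386 mm.
Since the ends are fixed, an axial force P builds up, equal in every segment, with P · Σ Lᵢ/(AᵢEᵢ) = δ_free.
Σ Lᵢ/(AᵢEᵢ) = 500/(975×105×10³) + 675/(1100×191×10³) + 400/(1125×69×10³) = 1.325×10⁻⁵ mm/N.
So P = 3.386 / 1.325×10⁻⁵ = 255.6 kN, tensile.
σ_{stainless steel} = P / A = 255600 / 1100 = 232.3 MPa.

σ ≈ 232 MPa (tensile)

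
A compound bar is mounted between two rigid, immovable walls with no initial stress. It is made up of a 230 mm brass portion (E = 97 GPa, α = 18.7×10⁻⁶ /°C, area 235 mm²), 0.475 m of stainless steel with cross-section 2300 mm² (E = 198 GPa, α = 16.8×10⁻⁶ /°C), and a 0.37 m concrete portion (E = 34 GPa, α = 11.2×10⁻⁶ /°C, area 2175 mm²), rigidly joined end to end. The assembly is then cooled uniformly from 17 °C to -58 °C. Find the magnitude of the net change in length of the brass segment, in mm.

If the supports were absent, the total length change would be Σ αᵢΔT Lᵢ = 18.7×10⁻⁶×75×230 + 16.8×10⁻⁶×75×475 + 11.2×10⁻⁶×75×370 = 1.232 mm.
The walls prevent any net length change, so an axial force P (same in every segment) develops. Compatibility: P · Σ Lᵢ/(AᵢEᵢ) = δ_free.
Σ Lᵢ/(AᵢEᵢ) = 230/(235×97×10³) + 475/(2300×198×10³) + 370/(2175×34×10³) = 1.614×10⁻⁵ mm/N.
So P = 1.232 / 1.614×10⁻⁵ = 76.34 kN, tensile.
For the brass segment, free thermal change = 18.7×10⁻⁶×75×230 = 0.3226 mm and elastic change from P = 76340×230/(235×97×10³) = 0.7703 mm; these oppose, so the net change is 0.448 mm (segment lengthens).

|ΔL| ≈ 0.448 mm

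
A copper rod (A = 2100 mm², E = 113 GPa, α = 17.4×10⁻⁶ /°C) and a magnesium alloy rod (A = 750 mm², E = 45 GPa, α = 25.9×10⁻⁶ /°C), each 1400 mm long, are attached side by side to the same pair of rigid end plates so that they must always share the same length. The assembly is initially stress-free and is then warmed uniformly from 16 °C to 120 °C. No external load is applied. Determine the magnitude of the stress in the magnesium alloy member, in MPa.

σ ≈ 34.8 MPa (compressive)

The magnesium alloy has the larger α, so on heating it would change length more than the copper if both were free. The rigid plates force a common final length, so the magnesium alloy is put into compression and the copper into tension, with equal and opposite forces P (no external load).
Compatibility of the two members (thermal + elastic change equal): (α₁ − α₂)ΔT = P·[1/(A₁E₁) + 1/(A₂E₂)].
|α₁ − α₂|·ΔT = 8.5×10⁻⁶ × 104 = 0.000884.
1/(A₁E₁) + 1/(A₂E₂) = 1/(2100×113×10³) + 1/(750×45×10³) = 3.384×10⁻⁸ N⁻¹.
So P = 0.000884 / 3.384×10⁻⁸ = 26.12 kN.
σ_{magnesium alloy} = P/A₂ = 26120/750 = 34.83 MPa, compressive.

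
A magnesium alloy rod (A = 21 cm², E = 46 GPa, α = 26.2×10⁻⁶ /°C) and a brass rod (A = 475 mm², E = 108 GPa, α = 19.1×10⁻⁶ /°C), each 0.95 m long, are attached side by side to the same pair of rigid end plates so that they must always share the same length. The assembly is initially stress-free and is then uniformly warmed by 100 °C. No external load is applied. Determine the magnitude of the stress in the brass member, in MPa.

σ ≈ 50.1 MPa (tensile)

The magnesium alloy has the larger α, so on heating it would change length more than the brass if both were free. The rigid plates force a common final length, so the magnesium alloy is put into compression and the brass into tension, with equal and opposite forces P (no external load).
Setting the final lengths equal and cancelling L: (α₁ − α₂)ΔT = P/(A₁E₁) + P/(A₂E₂).
|α₁ − α₂|·ΔT = 7.1×10⁻⁶ × 100 = 0.00071.
1/(A₁E₁) + 1/(A₂E₂) = 1/(2100×46×10³) + 1/(475×108×10³) = 2.985×10⁻⁸ N⁻¹.
P = 0.00071 / 2.985×10⁻⁸ = 23790 N = 23.79 kN.
σ_{brass} = P/A₂ = 23790/475 = 50.08 MPa, tensile.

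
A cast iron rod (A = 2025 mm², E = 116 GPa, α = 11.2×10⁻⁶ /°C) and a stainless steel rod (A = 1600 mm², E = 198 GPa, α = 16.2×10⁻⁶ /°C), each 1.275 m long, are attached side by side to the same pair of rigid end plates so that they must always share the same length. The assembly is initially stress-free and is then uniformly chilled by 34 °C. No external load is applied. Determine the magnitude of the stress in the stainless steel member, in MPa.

Equilibrium of a rigid end plate with no external load gives equal and opposite internal forces ±P in the two members. Since α_{stainless steel} > α_{cast iron}, cooling drives the stainless steel into tension and the cast iron into compression.
Compatibility of the two members (thermal + elastic change equal): (α₁ − α₂)ΔT = P·[1/(A₁E₁) + 1/(A₂E₂)].
|α₁ − α₂|·ΔT = 5×10⁻⁶ × 34 = 0.00017.
1/(A₁E₁) + 1/(A₂E₂) = 1/(2025×116×10³) + 1/(1600×198×10³) = 7.414×10⁻⁹ N⁻¹.
P = 0.00017 / 7.414×10⁻⁹ = 22930 N = 22.93 kN.
σ_{stainless steel} = P/A₂ = 22930/1600 = 14.33 MPa, tensile.

σ ≈ 14.3 MPa (tensile)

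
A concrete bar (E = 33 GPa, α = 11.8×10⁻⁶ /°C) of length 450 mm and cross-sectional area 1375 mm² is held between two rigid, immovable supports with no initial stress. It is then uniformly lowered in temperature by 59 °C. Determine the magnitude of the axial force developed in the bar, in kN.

Full restraint means ε = 0, so the stress is σ = EαΔT = 33×10³ × 11.8×10⁻⁶ × 59 = 22.97 MPa.
P = AEαΔT = 1375 × 33×10³ × 11.8×10⁻⁶ × 59 = 31.59 kN (tensile).

P ≈ 31.6 kN (tensile)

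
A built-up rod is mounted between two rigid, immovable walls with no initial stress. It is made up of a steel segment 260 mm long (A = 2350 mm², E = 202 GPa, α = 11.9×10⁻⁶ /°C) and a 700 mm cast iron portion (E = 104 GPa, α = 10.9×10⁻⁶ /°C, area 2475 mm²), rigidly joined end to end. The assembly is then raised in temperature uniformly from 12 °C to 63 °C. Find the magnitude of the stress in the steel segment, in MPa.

σ ≈ 71.2 MPa (compressive)

With the walls removed the bar would change length by δ_free = Σ αᵢΔT Lᵢ = 11.9×10⁻⁶×51×260 + 10.9×10⁻⁶×51×700 = 0.5469 mm.
The walls prevent any net length change, so an axial force P (same in every segment) develops. Compatibility: P · Σ Lᵢ/(AᵢEᵢ) = δ_free.
Σ Lᵢ/(AᵢEᵢ) = 260/(2350×202×10³) + 700/(2475×104×10³) = 3.267×10⁻⁶ mm/N.
Hence P = δ_free / Σ(L/AE) = 0.5469/3.267×10⁻⁶ = 167.4 kN (compressive).
σ_{steel} = P / A = 167400 / 2350 = 71.23 MPa.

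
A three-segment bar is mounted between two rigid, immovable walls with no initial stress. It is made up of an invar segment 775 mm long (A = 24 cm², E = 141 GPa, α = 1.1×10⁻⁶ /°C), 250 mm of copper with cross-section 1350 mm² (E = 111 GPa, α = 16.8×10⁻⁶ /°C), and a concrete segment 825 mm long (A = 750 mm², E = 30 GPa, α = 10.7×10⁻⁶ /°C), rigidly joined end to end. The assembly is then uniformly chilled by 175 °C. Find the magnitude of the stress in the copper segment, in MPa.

Free thermal contraction of the whole bar: Σ αᵢΔT Lᵢ = 1.1×10⁻⁶×175×775 + 16.8×10⁻⁶×175×250 + 10.7×10⁻⁶×175×825 = 2.429 mm.
Since the ends are fixed, an axial force P builds up, equal in every segment, with P · Σ Lᵢ/(AᵢEᵢ) = δ_free.
Σ Lᵢ/(AᵢEᵢ) = 775/(2400×141×10³) + 250/(1350×111×10³) + 825/(750×30×10³) = 4.063×10⁻⁵ mm/N.
P = 2.429 / 4.063×10⁻⁵ = 59790 N = 59.79 kN, tensile.
σ_{copper} = P / A = 59790 / 1350 = 44.29 MPa.

σ ≈ 44.3 MPa (tensile)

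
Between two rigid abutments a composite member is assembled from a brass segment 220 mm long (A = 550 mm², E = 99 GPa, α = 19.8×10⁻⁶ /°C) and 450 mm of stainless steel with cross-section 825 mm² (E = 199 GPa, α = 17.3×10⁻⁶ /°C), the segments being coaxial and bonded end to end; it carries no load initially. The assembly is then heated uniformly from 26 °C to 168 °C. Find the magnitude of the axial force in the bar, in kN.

Free thermal expansion of the whole bar: Σ αᵢΔT Lᵢ = 19.8×10⁻⁶×142×220 + 17.3×10⁻⁶×142×450 = 1.724 mm.
The walls prevent any net length change, so an axial force P (same in every segment) develops. Compatibility: P · Σ Lᵢ/(AᵢEᵢ) = δ_free.
The series flexibility is Σ Lᵢ/(AᵢEᵢ) = 220/(550×99×10³) + 450/(825×199×10³) = 6.781×10⁻⁶ mm/N.
Hence P = δ_free / Σ(L/AE) = 1.724/6.781×10⁻⁶ = 254.2 kN (compressive).

P ≈ 254 kN (compressive)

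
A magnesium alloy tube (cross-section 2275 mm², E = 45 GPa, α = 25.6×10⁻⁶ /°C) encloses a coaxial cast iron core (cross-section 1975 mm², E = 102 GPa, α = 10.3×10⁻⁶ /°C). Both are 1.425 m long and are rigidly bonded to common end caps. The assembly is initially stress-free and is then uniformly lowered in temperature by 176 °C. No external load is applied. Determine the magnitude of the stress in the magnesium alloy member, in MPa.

The magnesium alloy has the larger α, so on cooling it would change length more than the cast iron if both were free. The rigid plates force a common final length, so the magnesium alloy is put into tension and the cast iron into compression, with equal and opposite forces P (no external load).
Setting the final lengths equal and cancelling L: (α₁ − α₂)ΔT = P/(A₁E₁) + P/(A₂E₂).
|α₁ − α₂|·ΔT = 15.3×10⁻⁶ × 176 = 0.002693.
1/(A₁E₁) + 1/(A₂E₂) = 1/(2275×45×10³) + 1/(1975×102×10³) = 1.473×10⁻⁸ N⁻¹.
So P = 0.002693 / 1.473×10⁻⁸ = 182.8 kN.
σ_{magnesium alloy} = P/A₁ = 182800/2275 = 80.35 MPa, tensile.

σ ≈ 80.3 MPa (tensile)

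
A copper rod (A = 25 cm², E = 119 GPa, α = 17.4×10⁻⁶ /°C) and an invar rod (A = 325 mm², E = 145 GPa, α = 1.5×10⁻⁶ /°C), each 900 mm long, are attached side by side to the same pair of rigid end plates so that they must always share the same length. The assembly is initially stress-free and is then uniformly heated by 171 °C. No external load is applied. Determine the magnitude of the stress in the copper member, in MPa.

σ ≈ 44.2 MPa (compressive)

Equilibrium of a rigid end plate with no external load gives equal and opposite internal forces ±P in the two members. Since α_{copper} > α_{invar}, heating drives the copper into compression and the invar into tension.
Setting the final lengths equal and cancelling L: (α₁ − α₂)ΔT = P/(A₁E₁) + P/(A₂E₂).
|α₁ − α₂|·ΔT = 15.9×10⁻⁶ × 171 = 0.002719.
1/(A₁E₁) + 1/(A₂E₂) = 1/(2500×119×10³) + 1/(325×145×10³) = 2.458×10⁻⁸ N⁻¹.
So P = 0.002719 / 2.458×10⁻⁸ = 110.6 kN.
σ_{copper} = P/A₁ = 110600/2500 = 44.24 MPa, compressive.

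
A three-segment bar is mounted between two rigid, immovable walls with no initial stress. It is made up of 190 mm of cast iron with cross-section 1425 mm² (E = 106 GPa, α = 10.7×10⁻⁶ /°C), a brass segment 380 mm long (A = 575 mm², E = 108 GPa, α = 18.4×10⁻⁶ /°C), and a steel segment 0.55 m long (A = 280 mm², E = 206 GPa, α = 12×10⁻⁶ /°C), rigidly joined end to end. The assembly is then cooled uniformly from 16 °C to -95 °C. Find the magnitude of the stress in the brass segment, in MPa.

With the walls removed the bar would change length by δ_free = Σ αᵢΔT Lᵢ = 10.7×10⁻⁶×111×190 + 18.4×10⁻⁶×111×380 + 12×10⁻⁶×111×550 = 1.734 mm.
The walls prevent any net length change, so an axial force P (same in every segment) develops. Compatibility: P · Σ Lᵢ/(AᵢEᵢ) = δ_free.
Σ Lᵢ/(AᵢEᵢ) = 190/(1425×106×10³) + 380/(575×108×10³) + 550/(280×206×10³) = 1.691×10⁻⁵ mm/N.
P = 1.734 / 1.691×10⁻⁵ = 102600 N = 102.6 kN, tensile.
σ_{brass} = P / A = 102600 / 575 = 178.3 MPa.

σ ≈ 178 MPa (tensile)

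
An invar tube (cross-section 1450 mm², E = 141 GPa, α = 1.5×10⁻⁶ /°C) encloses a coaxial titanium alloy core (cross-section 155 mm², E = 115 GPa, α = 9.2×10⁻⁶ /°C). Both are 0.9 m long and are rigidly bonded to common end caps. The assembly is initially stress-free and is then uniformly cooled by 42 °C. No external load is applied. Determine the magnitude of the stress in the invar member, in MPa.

Equilibrium of a rigid end plate with no external load gives equal and opposite internal forces ±P in the two members. Since α_{titanium alloy} > α_{invar}, cooling drives the titanium alloy into tension and the invar into compression.
Setting the final lengths equal and cancelling L: (α₁ − α₂)ΔT = P/(A₁E₁) + P/(A₂E₂).
|α₁ − α₂|·ΔT = 7.7×10⁻⁶ × 42 = 0.0003234.
1/(A₁E₁) + 1/(A₂E₂) = 1/(1450×141×10³) + 1/(155×115×10³) = 6.099×10⁻⁸ N⁻¹.
So P = 0.0003234 / 6.099×10⁻⁸ = 5.302 kN.
σ_{invar} = P/A₁ = 5302/1450 = 3.657 MPa, compressive.

σ ≈ 3.66 MPa (compressive)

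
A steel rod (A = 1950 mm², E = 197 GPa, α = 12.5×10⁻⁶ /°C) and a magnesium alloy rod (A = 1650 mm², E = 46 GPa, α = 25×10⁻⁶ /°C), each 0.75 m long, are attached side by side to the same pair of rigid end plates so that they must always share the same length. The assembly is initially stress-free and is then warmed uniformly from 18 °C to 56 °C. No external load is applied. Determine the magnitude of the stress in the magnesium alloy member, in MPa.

Equilibrium of a rigid end plate with no external load gives equal and opposite internal forces ±P in the two members. Since α_{magnesium alloy} > α_{steel}, heating drives the magnesium alloy into compression and the steel into tension.
Equating the net (thermal + elastic) strains gives |α₁ − α₂|·ΔT = P·[1/(A₁E₁) + 1/(A₂E₂)].
|α₁ − α₂|·ΔT = 12.5×10⁻⁶ × 38 = 0.000475.
1/(A₁E₁) + 1/(A₂E₂) = 1/(1950×197×10³) + 1/(1650×46×10³) = 1.578×10⁻⁸ N⁻¹.
P = 0.000475 / 1.578×10⁻⁸ = 30100 N = 30.1 kN.
σ_{magnesium alloy} = P/A₂ = 30100/1650 = 18.25 MPa, compressive.

σ ≈ 18.2 MPa (compressive)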